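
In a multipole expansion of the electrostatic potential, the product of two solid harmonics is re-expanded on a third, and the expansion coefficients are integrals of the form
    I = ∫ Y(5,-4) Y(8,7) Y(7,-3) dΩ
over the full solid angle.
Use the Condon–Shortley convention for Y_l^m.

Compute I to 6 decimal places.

0.161070

Rules hold: Σm=0, L=20 even, 3≤7≤13.
N = 11·17·15 = 2805
Δ = 6!·4!·10!/21! = 1/814773960
Racah Σ t=1..5: t=1:−1/87091200 t=2:+1/4976640 t=3:−1/2073600 t=4:+1/4976640 t=5:−1/87091200 = -1/9676800
⇒ 3j(5 8 7; 0 0 0)² = 360/46189, sgn +1
Racah Σ t=5..6: t=5:−1/10450944000 t=6:+1/1567641600 = 17/31352832000
⇒ 3j(5 8 7; -4 7 -3)² = 17/1140, sgn +1
4πI² = N·(3j₀)²·(3jₘ)² = 1530/4693
I = +1·√(0.326017/4π) = 0.16107031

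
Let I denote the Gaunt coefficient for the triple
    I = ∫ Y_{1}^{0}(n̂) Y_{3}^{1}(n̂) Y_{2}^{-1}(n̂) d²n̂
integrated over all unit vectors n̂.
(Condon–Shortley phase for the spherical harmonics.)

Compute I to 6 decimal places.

-0.233597

Rules hold: Σm=0, L=6 even, 2≤2≤4.
N = 3·7·5 = 105
Δ = 2!·0!·4!/7! = 1/105
Racah Σ t=1..1: t=1:−1/4 = -1/4
⇒ 3j(1 3 2; 0 0 0)² = 3/35, sgn -1
Racah Σ t=1..1: t=1:−1/6 = -1/6
⇒ 3j(1 3 2; 0 1 -1)² = 8/105, sgn +1
4πI² = N·(3j₀)²·(3jₘ)² = 24/35
I = -1·√(0.685714/4π) = -0.23359668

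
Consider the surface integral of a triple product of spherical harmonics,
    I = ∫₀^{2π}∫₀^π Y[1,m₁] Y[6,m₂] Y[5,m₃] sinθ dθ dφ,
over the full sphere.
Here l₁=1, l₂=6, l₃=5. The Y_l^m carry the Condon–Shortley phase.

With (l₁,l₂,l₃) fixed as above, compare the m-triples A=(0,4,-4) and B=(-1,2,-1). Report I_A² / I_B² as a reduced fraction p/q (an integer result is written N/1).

5/7

Same 1,6,5: normalisation and zero-m 3j drop out of the ratio.
A: Δ: 2! 0! 10! / 13! → 1/858; sum: t=1:−1/362880 = -1/362880; 3j²(1 6 5; 0 4 -4) = Δ·Π!·Σ² = 10/429  (sign +1)
B: Δ: 2! 0! 10! / 13! → 1/858; sum: t=2:+1/34560 = 1/34560; 3j²(1 6 5; -1 2 -1) = Δ·Π!·Σ² = 14/429  (sign +1)
I_A²/I_B² = (10/429)/(14/429) = 5/7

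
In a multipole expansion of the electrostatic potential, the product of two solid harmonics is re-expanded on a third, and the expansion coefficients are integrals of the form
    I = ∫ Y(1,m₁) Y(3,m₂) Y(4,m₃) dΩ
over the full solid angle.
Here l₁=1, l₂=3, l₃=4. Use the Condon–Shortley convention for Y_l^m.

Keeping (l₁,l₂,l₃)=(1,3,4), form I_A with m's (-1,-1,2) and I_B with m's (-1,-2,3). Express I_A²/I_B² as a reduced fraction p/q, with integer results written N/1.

Same 1,3,4: normalisation and zero-m 3j drop out of the ratio.
A: Δ: 0! 2! 6! / 9! → 1/252; sum: t=0:+1/96 = 1/96; 3j²(1 3 4; -1 -1 2) = Δ·Π!·Σ² = 5/84  (sign +1)
B: Δ: 0! 2! 6! / 9! → 1/252; sum: t=0:+1/240 = 1/240; 3j²(1 3 4; -1 -2 3) = Δ·Π!·Σ² = 1/12  (sign -1)
I_A²/I_B² = (5/84)/(1/12) = 5/7

5/7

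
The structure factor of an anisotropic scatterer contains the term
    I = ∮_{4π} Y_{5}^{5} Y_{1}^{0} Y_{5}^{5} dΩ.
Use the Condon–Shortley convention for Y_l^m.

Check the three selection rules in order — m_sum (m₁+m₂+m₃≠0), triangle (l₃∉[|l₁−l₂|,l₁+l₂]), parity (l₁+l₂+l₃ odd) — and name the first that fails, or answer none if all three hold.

m₁+m₂+m₃ = 5 + 0 + 5 = 10  ✗
triangle: |5−1|=4 ≤ l₃=5 ≤ 5+1=6
parity: l₁+l₂+l₃ = 11 is odd

m_sum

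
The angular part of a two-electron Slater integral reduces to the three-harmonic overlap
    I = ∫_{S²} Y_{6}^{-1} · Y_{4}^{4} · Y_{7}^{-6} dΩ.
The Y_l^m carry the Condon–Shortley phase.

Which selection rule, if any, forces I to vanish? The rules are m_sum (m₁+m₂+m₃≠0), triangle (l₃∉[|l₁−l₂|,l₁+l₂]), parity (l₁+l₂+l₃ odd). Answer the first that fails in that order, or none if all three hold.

Σmᵢ = -3  ✗
l₃∈[|l₁−l₂|,l₁+l₂]=[2,10], have l₃=7
Σlᵢ = 17 ⇒ odd

m_sum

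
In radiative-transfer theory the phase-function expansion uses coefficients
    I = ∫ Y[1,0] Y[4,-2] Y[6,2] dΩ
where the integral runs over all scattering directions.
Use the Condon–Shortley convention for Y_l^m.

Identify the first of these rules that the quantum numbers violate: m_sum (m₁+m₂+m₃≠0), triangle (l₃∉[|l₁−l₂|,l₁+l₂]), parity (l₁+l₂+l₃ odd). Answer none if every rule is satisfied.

triangle

m₁+m₂+m₃ = 0 − 2 + 2 = 0  ✓
triangle: |1−4|=3 ≤ l₃=6 ≤ 1+4=5  ✗
parity: l₁+l₂+l₃ = 11 is odd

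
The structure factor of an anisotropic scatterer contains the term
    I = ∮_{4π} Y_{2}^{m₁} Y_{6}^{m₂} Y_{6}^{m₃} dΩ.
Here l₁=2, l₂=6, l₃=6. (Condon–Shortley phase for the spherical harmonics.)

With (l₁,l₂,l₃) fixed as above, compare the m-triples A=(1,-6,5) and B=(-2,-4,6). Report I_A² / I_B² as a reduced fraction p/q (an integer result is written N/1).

l's match ⇒ only the (l;m) 3-j factors differ between A and B.
A: triangle coeff Δ(2,6,6) = 1/90090; Σ_t [0,0]: t=0:+1/7257600 = 1/7257600; (3j)²=11/455 [(2 6 6; 1 -6 5)], sign=-1
B: triangle coeff Δ(2,6,6) = 1/90090; Σ_t [2,2]: t=2:+1/14515200 = 1/14515200; (3j)²=2/455 [(2 6 6; -2 -4 6)], sign=+1
I_A²/I_B² = (11/455)/(2/455) = 11/2

11/2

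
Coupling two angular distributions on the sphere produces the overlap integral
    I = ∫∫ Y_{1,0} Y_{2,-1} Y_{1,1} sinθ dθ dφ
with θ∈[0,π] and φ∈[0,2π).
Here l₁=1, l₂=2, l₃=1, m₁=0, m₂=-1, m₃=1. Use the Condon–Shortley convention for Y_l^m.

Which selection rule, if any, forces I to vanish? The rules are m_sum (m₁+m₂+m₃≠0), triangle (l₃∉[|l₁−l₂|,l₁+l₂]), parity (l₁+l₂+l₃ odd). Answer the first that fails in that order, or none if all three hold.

m₁+m₂+m₃ = 0 − 1 + 1 = 0  ✓
triangle: |1−2|=1 ≤ l₃=1 ≤ 1+2=3  ✓
parity: l₁+l₂+l₃ = 4 is even  ✓

none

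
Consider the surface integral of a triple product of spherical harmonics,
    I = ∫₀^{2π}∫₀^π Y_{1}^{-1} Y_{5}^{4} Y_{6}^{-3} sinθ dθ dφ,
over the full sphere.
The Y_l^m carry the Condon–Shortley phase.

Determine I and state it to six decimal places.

-0.070770

Checks pass: Σm=0; 12 even; l₃=6∈[4,6].
(2·1+1)(2·5+1)(2·6+1) = 429
Δ: 0! 2! 10! / 13! → 1/858
sum: t=0:+1/14400 = 1/14400
3j²(1 5 6; 0 0 0) = Δ·Π!·Σ² = 6/143  (sign +1)
sum: t=0:+1/725760 = 1/725760
3j²(1 5 6; -1 4 -3) = Δ·Π!·Σ² = 1/286  (sign -1)
combine: 4πI² = 429·6/143·1/286 = 9/143
take √, sign -1: I = -0.07076985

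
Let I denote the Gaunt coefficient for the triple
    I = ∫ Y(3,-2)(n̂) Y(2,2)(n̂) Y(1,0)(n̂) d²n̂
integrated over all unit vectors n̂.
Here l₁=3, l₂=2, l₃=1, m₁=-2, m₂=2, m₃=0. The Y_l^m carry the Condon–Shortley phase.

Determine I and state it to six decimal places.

m-sum 0 ✓  L=6 even ✓  1≤1≤5 ✓
Π(2lᵢ+1) = 7×5×3 = 105
triangle coeff Δ(3,2,1) = 1/105
Σ_t [2,2]: t=2:+1/4 = 1/4
(3j)²=3/35 [(3 2 1; 0 0 0)], sign=-1
Σ_t [4,4]: t=4:+1/24 = 1/24
(3j)²=1/21 [(3 2 1; -2 2 0)], sign=-1
⇒ 4πI² = 3/7
I = (+1)√(3/7/(4π)) = 0.18467439

0.184674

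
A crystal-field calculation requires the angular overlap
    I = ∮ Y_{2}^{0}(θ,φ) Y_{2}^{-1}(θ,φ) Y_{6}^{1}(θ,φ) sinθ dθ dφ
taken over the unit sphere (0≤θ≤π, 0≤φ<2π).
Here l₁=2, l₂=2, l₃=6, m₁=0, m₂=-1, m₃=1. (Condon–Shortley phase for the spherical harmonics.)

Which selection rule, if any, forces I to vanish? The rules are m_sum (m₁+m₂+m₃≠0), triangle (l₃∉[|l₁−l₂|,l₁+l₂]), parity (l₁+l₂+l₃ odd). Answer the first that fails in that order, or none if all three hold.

triangle

azimuthal sum: 0 − 1 + 1 = 0  ✓
0 ≤ 6 ≤ 4 (triangle on l)  ✗
L = 2 + 2 + 6 = 10 (even)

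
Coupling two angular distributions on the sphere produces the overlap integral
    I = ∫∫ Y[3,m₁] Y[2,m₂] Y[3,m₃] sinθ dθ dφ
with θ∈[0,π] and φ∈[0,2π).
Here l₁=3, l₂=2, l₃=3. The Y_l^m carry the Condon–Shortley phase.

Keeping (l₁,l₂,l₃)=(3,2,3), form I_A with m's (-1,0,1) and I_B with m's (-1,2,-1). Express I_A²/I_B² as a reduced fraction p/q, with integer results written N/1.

3/8

Same 3,2,3: normalisation and zero-m 3j drop out of the ratio.
A: Δ: 2! 4! 2! / 9! → 1/3780; sum: t=0:+1/96 t=1:−1/6 t=2:+1/16 = -3/32; 3j²(3 2 3; -1 0 1) = Δ·Π!·Σ² = 3/140  (sign -1)
B: Δ: 2! 4! 2! / 9! → 1/3780; sum: t=2:+1/16 = 1/16; 3j²(3 2 3; -1 2 -1) = Δ·Π!·Σ² = 2/35  (sign +1)
I_A²/I_B² = (3/140)/(2/35) = 3/8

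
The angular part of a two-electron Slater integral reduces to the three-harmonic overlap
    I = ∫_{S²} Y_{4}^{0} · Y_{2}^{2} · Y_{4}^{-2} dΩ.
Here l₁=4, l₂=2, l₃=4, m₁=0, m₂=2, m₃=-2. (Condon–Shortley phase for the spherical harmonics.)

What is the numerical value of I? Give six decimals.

m-sum 0 ✓  L=10 even ✓  2≤4≤6 ✓
Π(2lᵢ+1) = 9×5×9 = 405
triangle coeff Δ(4,2,4) = 1/13860
Σ_t [0,2]: t=0:+1/192 t=1:−1/36 t=2:+1/192 = -5/288
(3j)²=20/693 [(4 2 4; 0 0 0)], sign=-1
Σ_t [2,2]: t=2:+1/192 = 1/192
(3j)²=3/77 [(4 2 4; 0 2 -2)], sign=+1
⇒ 4πI² = 2700/5929
I = (-1)√(2700/5929/(4π)) = -0.19036462

-0.190365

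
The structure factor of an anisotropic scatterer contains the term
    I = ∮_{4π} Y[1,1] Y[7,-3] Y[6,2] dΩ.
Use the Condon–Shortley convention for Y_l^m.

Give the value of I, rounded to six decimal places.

Rules hold: Σm=0, L=14 even, 6≤6≤8.
N = 3·15·13 = 585
Δ = 2!·0!·12!/15! = 1/1365
Racah Σ t=1..1: t=1:−1/518400 = -1/518400
⇒ 3j(1 7 6; 0 0 0)² = 7/195, sgn -1
Racah Σ t=0..0: t=0:+1/1935360 = 1/1935360
⇒ 3j(1 7 6; 1 -3 2)² = 3/91, sgn +1
4πI² = N·(3j₀)²·(3jₘ)² = 9/13
I = -1·√(0.692308/4π) = -0.23471705

-0.234717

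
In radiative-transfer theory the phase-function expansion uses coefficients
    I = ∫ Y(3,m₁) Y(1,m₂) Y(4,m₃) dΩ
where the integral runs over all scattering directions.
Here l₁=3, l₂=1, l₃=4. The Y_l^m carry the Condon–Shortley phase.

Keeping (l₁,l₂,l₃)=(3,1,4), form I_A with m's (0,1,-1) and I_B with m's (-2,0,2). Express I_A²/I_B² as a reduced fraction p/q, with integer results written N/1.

Same 3,1,4: normalisation and zero-m 3j drop out of the ratio.
A: Δ: 0! 6! 2! / 9! → 1/252; sum: t=0:+1/72 = 1/72; 3j²(3 1 4; 0 1 -1) = Δ·Π!·Σ² = 5/126  (sign -1)
B: Δ: 0! 6! 2! / 9! → 1/252; sum: t=0:+1/120 = 1/120; 3j²(3 1 4; -2 0 2) = Δ·Π!·Σ² = 1/21  (sign +1)
I_A²/I_B² = (5/126)/(1/21) = 5/6

5/6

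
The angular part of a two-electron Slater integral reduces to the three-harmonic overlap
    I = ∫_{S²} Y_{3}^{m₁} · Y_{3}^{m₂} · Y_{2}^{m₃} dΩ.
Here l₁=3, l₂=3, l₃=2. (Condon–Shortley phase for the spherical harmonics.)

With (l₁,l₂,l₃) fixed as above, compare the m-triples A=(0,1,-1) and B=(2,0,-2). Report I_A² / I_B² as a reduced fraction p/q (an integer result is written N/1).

Same 3,3,2: normalisation and zero-m 3j drop out of the ratio.
A: Δ: 4! 2! 2! / 9! → 1/3780; sum: t=2:+1/8 t=3:−1/12 = 1/24; 3j²(3 3 2; 0 1 -1) = Δ·Π!·Σ² = 1/210  (sign -1)
B: Δ: 4! 2! 2! / 9! → 1/3780; sum: t=1:−1/24 = -1/24; 3j²(3 3 2; 2 0 -2) = Δ·Π!·Σ² = 1/21  (sign -1)
I_A²/I_B² = (1/210)/(1/21) = 1/10

1/10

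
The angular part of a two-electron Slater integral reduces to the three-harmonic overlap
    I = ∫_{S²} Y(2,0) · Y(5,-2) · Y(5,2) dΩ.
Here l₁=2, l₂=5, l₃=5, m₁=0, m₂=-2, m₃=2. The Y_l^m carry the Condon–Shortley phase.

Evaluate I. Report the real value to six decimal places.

0.097044

Rules hold: Σm=0, L=12 even, 3≤5≤7.
N = 5·11·11 = 605
Δ = 2!·2!·8!/13! = 1/38610
Racah Σ t=0..2: t=0:+1/2880 t=1:−1/576 t=2:+1/2880 = -1/960
⇒ 3j(2 5 5; 0 0 0)² = 10/429, sgn +1
Racah Σ t=0..2: t=0:+1/2880 t=1:−1/1440 t=2:+1/20160 = -1/3360
⇒ 3j(2 5 5; 0 -2 2)² = 6/715, sgn +1
4πI² = N·(3j₀)²·(3jₘ)² = 20/169
I = +1·√(0.118343/4π) = 0.09704356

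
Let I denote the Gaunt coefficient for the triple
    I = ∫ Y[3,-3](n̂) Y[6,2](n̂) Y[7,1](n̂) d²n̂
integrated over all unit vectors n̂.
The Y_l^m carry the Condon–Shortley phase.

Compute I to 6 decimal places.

0.147021

Checks pass: Σm=0; 16 even; l₃=7∈[3,9].
(2·3+1)(2·6+1)(2·7+1) = 1365
Δ: 2! 4! 10! / 17! → 1/2042040
sum: t=0:+1/207360 t=1:−1/57600 t=2:+1/207360 = -1/129600
3j²(3 6 7; 0 0 0) = Δ·Π!·Σ² = 168/12155  (sign +1)
sum: t=2:+1/829440 = 1/829440
3j²(3 6 7; -3 2 1) = Δ·Π!·Σ² = 35/2431  (sign +1)
combine: 4πI² = 1365·168/12155·35/2431 = 123480/454597
take √, sign +1: I = 0.14702124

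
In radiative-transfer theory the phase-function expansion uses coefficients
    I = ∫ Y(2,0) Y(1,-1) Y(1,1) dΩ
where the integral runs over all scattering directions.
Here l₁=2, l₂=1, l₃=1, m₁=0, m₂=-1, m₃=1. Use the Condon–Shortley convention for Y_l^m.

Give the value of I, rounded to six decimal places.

0.126157

Rules hold: Σm=0, L=4 even, 1≤1≤3.
N = 5·3·3 = 45
Δ = 2!·2!·0!/5! = 1/30
Racah Σ t=1..1: t=1:−1/1 = -1/1
⇒ 3j(2 1 1; 0 0 0)² = 2/15, sgn +1
Racah Σ t=0..0: t=0:+1/4 = 1/4
⇒ 3j(2 1 1; 0 -1 1)² = 1/30, sgn +1
4πI² = N·(3j₀)²·(3jₘ)² = 1/5
I = +1·√(0.2/4π) = 0.12615663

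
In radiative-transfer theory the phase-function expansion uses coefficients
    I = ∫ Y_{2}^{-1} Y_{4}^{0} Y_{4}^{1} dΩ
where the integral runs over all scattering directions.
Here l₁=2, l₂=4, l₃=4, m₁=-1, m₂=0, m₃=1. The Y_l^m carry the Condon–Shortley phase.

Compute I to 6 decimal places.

Checks pass: Σm=0; 10 even; l₃=4∈[2,6].
(2·2+1)(2·4+1)(2·4+1) = 405
Δ: 2! 2! 6! / 11! → 1/13860
sum: t=0:+1/192 t=1:−1/36 t=2:+1/192 = -5/288
3j²(2 4 4; 0 0 0) = Δ·Π!·Σ² = 20/693  (sign -1)
sum: t=1:−1/72 t=2:+1/96 = -1/288
3j²(2 4 4; -1 0 1) = Δ·Π!·Σ² = 1/462  (sign +1)
combine: 4πI² = 405·20/693·1/462 = 150/5929
take √, sign -1: I = -0.04486937

-0.044869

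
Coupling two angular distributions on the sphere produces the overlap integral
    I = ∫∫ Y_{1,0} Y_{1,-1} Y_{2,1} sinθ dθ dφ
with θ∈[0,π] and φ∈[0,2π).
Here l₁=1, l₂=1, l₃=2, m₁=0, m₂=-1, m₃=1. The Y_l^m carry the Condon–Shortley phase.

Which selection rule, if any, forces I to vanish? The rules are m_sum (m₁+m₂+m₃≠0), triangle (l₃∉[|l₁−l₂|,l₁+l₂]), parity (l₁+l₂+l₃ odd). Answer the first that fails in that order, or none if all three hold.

none

m₁+m₂+m₃ = 0 − 1 + 1 = 0  ✓
triangle: |1−1|=0 ≤ l₃=2 ≤ 1+1=2  ✓
parity: l₁+l₂+l₃ = 4 is even  ✓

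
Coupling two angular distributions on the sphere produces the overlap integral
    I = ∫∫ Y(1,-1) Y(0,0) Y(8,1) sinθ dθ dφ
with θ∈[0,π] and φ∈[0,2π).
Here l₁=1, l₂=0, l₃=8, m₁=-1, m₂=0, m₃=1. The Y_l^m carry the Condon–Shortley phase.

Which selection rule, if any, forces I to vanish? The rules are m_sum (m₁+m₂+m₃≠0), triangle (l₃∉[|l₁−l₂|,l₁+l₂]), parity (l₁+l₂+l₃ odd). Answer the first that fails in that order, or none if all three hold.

triangle

azimuthal sum: -1 + 0 + 1 = 0  ✓
1 ≤ 8 ≤ 1 (triangle on l)  ✗
L = 1 + 0 + 8 = 9 (odd)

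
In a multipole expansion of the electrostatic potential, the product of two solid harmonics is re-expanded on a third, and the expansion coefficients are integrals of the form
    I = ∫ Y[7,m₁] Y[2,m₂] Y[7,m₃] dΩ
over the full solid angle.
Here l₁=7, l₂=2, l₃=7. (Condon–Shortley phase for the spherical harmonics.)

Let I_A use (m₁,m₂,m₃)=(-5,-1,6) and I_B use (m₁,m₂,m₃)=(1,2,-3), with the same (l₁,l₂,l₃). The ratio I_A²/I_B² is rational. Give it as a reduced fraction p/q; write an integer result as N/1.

1573/1350

l's match ⇒ only the (l;m) 3-j factors differ between A and B.
A: triangle coeff Δ(7,2,7) = 1/185640; Σ_t [0,1]: t=0:+1/958003200 t=1:−1/79833600 = -1/87091200; (3j)²=121/4760 [(7 2 7; -5 -1 6)], sign=+1
B: triangle coeff Δ(7,2,7) = 1/185640; Σ_t [2,2]: t=2:+1/3870720 = 1/3870720; (3j)²=135/6188 [(7 2 7; 1 2 -3)], sign=+1
I_A²/I_B² = (121/4760)/(135/6188) = 1573/1350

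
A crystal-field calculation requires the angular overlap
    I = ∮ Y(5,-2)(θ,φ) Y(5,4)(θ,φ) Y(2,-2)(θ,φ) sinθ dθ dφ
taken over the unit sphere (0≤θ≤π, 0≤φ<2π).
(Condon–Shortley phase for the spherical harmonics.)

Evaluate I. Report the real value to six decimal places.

m-sum 0 ✓  L=12 even ✓  0≤2≤10 ✓
Π(2lᵢ+1) = 11×11×5 = 605
triangle coeff Δ(5,5,2) = 1/38610
Σ_t [3,5]: t=3:−1/2880 t=4:+1/576 t=5:−1/2880 = 1/960
(3j)²=10/429 [(5 5 2; 0 0 0)], sign=+1
Σ_t [7,7]: t=7:−1/20160 = -1/20160
(3j)²=12/715 [(5 5 2; -2 4 -2)], sign=-1
⇒ 4πI² = 40/169
I = (-1)√(40/169/(4π)) = -0.13724032

-0.137240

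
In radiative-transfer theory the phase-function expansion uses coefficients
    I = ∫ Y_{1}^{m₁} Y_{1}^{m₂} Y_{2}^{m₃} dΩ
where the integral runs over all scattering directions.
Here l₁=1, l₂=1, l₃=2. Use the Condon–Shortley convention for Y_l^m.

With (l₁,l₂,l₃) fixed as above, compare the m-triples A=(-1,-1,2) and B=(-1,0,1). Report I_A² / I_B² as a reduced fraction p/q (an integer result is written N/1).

Same 1,1,2: normalisation and zero-m 3j drop out of the ratio.
A: Δ: 0! 2! 2! / 5! → 1/30; sum: t=0:+1/4 = 1/4; 3j²(1 1 2; -1 -1 2) = Δ·Π!·Σ² = 1/5  (sign +1)
B: Δ: 0! 2! 2! / 5! → 1/30; sum: t=0:+1/2 = 1/2; 3j²(1 1 2; -1 0 1) = Δ·Π!·Σ² = 1/10  (sign -1)
I_A²/I_B² = (1/5)/(1/10) = 2/1

2/1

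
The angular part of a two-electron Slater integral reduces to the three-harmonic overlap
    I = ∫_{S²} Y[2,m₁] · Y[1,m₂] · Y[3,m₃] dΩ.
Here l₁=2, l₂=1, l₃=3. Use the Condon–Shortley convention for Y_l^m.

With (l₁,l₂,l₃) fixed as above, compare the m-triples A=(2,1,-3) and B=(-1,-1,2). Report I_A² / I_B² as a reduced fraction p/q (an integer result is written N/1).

3/2

Shared (l₁,l₂,l₃)=(2,1,3): N and (l;000)² cancel in I_A²/I_B².
A: Δ = 0!·4!·2!/7! = 1/105; Racah Σ t=0..0: t=0:+1/48 = 1/48; ⇒ 3j(2 1 3; 2 1 -3)² = 1/7, sgn +1
B: Δ = 0!·4!·2!/7! = 1/105; Racah Σ t=0..0: t=0:+1/12 = 1/12; ⇒ 3j(2 1 3; -1 -1 2)² = 2/21, sgn -1
I_A²/I_B² = (1/7)/(2/21) = 3/2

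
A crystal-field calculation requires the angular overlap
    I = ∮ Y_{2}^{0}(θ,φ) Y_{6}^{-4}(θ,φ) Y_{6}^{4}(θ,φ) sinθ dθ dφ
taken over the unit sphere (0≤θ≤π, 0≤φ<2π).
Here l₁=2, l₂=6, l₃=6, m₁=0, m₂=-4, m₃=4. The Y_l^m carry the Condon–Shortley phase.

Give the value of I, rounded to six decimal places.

m-sum 0 ✓  L=14 even ✓  4≤6≤8 ✓
Π(2lᵢ+1) = 5×13×13 = 845
triangle coeff Δ(2,6,6) = 1/90090
Σ_t [0,2]: t=0:+1/69120 t=1:−1/14400 t=2:+1/69120 = -7/172800
(3j)²=14/715 [(2 6 6; 0 0 0)], sign=-1
Σ_t [0,2]: t=0:+1/322560 t=1:−1/362880 t=2:+1/14515200 = 1/2419200
(3j)²=2/5005 [(2 6 6; 0 -4 4)], sign=+1
⇒ 4πI² = 4/605
I = (-1)√(4/605/(4π)) = -0.02293757

-0.022938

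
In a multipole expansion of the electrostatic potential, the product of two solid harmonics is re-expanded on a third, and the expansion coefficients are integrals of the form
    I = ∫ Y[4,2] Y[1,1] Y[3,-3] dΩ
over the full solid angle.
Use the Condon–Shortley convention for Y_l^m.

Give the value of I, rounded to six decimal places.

Rules hold: Σm=0, L=8 even, 3≤3≤5.
N = 9·3·7 = 189
Δ = 2!·6!·0!/9! = 1/252
Racah Σ t=1..1: t=1:−1/36 = -1/36
⇒ 3j(4 1 3; 0 0 0)² = 4/63, sgn +1
Racah Σ t=2..2: t=2:+1/1440 = 1/1440
⇒ 3j(4 1 3; 2 1 -3)² = 1/252, sgn +1
4πI² = N·(3j₀)²·(3jₘ)² = 1/21
I = +1·√(0.047619/4π) = 0.06155813

0.061558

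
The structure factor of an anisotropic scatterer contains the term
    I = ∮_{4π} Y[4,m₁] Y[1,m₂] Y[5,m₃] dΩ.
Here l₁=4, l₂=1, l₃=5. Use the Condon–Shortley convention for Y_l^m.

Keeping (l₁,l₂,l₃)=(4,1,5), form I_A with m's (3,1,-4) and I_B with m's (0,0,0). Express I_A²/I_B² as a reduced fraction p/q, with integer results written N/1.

l's match ⇒ only the (l;m) 3-j factors differ between A and B.
A: triangle coeff Δ(4,1,5) = 1/495; Σ_t [0,0]: t=0:+1/10080 = 1/10080; (3j)²=4/55 [(4 1 5; 3 1 -4)], sign=-1
B: triangle coeff Δ(4,1,5) = 1/495; Σ_t [0,0]: t=0:+1/576 = 1/576; (3j)²=5/99 [(4 1 5; 0 0 0)], sign=-1
I_A²/I_B² = (4/55)/(5/99) = 36/25

36/25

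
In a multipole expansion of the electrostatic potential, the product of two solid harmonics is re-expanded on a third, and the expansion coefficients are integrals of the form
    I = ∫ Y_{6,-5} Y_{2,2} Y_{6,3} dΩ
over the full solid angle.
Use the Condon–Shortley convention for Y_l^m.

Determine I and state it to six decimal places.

Rules hold: Σm=0, L=14 even, 4≤6≤8.
N = 13·5·13 = 845
Δ = 2!·10!·2!/15! = 1/90090
Racah Σ t=0..2: t=0:+1/69120 t=1:−1/14400 t=2:+1/69120 = -7/172800
⇒ 3j(6 2 6; 0 0 0)² = 14/715, sgn -1
Racah Σ t=2..2: t=2:+1/1451520 = 1/1451520
⇒ 3j(6 2 6; -5 2 3)² = 1/91, sgn -1
4πI² = N·(3j₀)²·(3jₘ)² = 2/11
I = +1·√(0.181818/4π) = 0.12028562

0.120286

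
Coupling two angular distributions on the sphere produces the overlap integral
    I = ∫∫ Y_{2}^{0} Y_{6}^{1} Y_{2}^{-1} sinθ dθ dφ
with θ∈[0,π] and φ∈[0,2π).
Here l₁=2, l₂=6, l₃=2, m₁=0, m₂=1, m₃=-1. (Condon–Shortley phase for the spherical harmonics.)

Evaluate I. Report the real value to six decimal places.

l₃=2 ∉ [4,8] — triangle fails ⇒ I = 0

0.000000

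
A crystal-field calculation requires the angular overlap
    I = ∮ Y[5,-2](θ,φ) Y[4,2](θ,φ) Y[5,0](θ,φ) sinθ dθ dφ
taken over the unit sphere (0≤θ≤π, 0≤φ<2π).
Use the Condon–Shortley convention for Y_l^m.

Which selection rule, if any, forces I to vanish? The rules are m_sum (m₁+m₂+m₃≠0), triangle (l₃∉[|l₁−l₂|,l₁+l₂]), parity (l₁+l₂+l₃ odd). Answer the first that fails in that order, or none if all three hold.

m₁+m₂+m₃ = -2 + 2 + 0 = 0  ✓
triangle: |5−4|=1 ≤ l₃=5 ≤ 5+4=9  ✓
parity: l₁+l₂+l₃ = 14 is even  ✓

none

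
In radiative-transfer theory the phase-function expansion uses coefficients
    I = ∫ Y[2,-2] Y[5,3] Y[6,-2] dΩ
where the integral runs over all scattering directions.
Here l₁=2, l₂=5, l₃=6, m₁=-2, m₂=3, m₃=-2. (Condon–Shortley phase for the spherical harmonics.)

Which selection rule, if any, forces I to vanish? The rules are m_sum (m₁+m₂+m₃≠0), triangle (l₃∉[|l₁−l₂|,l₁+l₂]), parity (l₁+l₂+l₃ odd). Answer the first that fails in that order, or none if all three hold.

m₁+m₂+m₃ = -2 + 3 − 2 = -1  ✗
triangle: |2−5|=3 ≤ l₃=6 ≤ 2+5=7
parity: l₁+l₂+l₃ = 13 is odd

m_sum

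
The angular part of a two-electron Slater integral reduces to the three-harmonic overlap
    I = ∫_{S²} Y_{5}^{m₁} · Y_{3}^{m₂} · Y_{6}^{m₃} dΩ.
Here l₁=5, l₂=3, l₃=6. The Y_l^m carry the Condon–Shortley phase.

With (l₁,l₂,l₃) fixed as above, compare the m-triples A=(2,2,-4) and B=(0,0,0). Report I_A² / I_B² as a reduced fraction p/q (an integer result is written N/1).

18/49

Same 5,3,6: normalisation and zero-m 3j drop out of the ratio.
A: Δ: 2! 8! 4! / 15! → 1/675675; sum: t=1:−1/34560 t=2:+1/60480 = -1/80640; 3j²(5 3 6; 2 2 -4) = Δ·Π!·Σ² = 6/1001  (sign -1)
B: Δ: 2! 8! 4! / 15! → 1/675675; sum: t=0:+1/8640 t=1:−1/2304 t=2:+1/8640 = -7/34560; 3j²(5 3 6; 0 0 0) = Δ·Π!·Σ² = 7/429  (sign -1)
I_A²/I_B² = (6/1001)/(7/429) = 18/49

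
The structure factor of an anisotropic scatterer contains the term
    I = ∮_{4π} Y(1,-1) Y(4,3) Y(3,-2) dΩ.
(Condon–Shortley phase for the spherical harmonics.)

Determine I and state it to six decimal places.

Checks pass: Σm=0; 8 even; l₃=3∈[3,5].
(2·1+1)(2·4+1)(2·3+1) = 189
Δ: 2! 0! 6! / 9! → 1/252
sum: t=1:−1/36 = -1/36
3j²(1 4 3; 0 0 0) = Δ·Π!·Σ² = 4/63  (sign +1)
sum: t=2:+1/240 = 1/240
3j²(1 4 3; -1 3 -2) = Δ·Π!·Σ² = 1/12  (sign -1)
combine: 4πI² = 189·4/63·1/12 = 1/1
take √, sign -1: I = -0.28209479

-0.282095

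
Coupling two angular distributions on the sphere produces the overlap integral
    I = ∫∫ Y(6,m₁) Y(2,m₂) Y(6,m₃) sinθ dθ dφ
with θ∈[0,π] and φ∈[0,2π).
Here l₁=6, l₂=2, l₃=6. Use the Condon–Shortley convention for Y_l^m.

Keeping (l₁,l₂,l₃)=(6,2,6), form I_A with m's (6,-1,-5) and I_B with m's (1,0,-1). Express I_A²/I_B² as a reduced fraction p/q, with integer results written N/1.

l's match ⇒ only the (l;m) 3-j factors differ between A and B.
A: triangle coeff Δ(6,2,6) = 1/90090; Σ_t [0,0]: t=0:+1/7257600 = 1/7257600; (3j)²=11/455 [(6 2 6; 6 -1 -5)], sign=-1
B: triangle coeff Δ(6,2,6) = 1/90090; Σ_t [0,2]: t=0:+1/57600 t=1:−1/17280 t=2:+1/120960 = -13/403200; (3j)²=13/770 [(6 2 6; 1 0 -1)], sign=+1
I_A²/I_B² = (11/455)/(13/770) = 242/169

242/169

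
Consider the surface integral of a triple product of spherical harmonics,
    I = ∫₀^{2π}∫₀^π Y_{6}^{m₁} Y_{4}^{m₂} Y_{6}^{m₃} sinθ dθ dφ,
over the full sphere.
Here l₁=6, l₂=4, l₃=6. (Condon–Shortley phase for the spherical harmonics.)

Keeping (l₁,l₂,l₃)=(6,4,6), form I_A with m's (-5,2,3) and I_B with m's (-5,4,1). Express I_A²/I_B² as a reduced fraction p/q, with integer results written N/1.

72/35

Same 6,4,6: normalisation and zero-m 3j drop out of the ratio.
A: Δ: 4! 8! 4! / 17! → 1/15315300; sum: t=3:−1/1451520 t=4:+1/483840 = 1/725760; 3j²(6 4 6; -5 2 3) = Δ·Π!·Σ² = 24/1547  (sign -1)
B: Δ: 4! 8! 4! / 17! → 1/15315300; sum: t=4:+1/2903040 = 1/2903040; 3j²(6 4 6; -5 4 1) = Δ·Π!·Σ² = 5/663  (sign -1)
I_A²/I_B² = (24/1547)/(5/663) = 72/35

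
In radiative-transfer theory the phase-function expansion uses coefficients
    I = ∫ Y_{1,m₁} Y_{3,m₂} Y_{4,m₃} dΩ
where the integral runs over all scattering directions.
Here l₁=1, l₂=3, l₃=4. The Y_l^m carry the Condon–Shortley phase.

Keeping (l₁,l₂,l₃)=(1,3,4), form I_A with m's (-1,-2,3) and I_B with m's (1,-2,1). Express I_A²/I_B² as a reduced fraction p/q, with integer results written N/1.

l's match ⇒ only the (l;m) 3-j factors differ between A and B.
A: triangle coeff Δ(1,3,4) = 1/252; Σ_t [0,0]: t=0:+1/240 = 1/240; (3j)²=1/12 [(1 3 4; -1 -2 3)], sign=-1
B: triangle coeff Δ(1,3,4) = 1/252; Σ_t [0,0]: t=0:+1/240 = 1/240; (3j)²=1/84 [(1 3 4; 1 -2 1)], sign=-1
I_A²/I_B² = (1/12)/(1/84) = 7/1

7/1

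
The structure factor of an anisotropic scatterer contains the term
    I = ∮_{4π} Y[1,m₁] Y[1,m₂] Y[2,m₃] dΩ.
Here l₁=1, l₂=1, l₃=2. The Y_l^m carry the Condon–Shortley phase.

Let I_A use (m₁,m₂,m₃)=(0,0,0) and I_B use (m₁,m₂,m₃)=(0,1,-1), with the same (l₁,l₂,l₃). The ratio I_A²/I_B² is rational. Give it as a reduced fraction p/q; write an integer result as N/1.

Shared (l₁,l₂,l₃)=(1,1,2): N and (l;000)² cancel in I_A²/I_B².
A: Δ = 0!·2!·2!/5! = 1/30; Racah Σ t=0..0: t=0:+1/1 = 1/1; ⇒ 3j(1 1 2; 0 0 0)² = 2/15, sgn +1
B: Δ = 0!·2!·2!/5! = 1/30; Racah Σ t=0..0: t=0:+1/2 = 1/2; ⇒ 3j(1 1 2; 0 1 -1)² = 1/10, sgn -1
I_A²/I_B² = (2/15)/(1/10) = 4/3

4/3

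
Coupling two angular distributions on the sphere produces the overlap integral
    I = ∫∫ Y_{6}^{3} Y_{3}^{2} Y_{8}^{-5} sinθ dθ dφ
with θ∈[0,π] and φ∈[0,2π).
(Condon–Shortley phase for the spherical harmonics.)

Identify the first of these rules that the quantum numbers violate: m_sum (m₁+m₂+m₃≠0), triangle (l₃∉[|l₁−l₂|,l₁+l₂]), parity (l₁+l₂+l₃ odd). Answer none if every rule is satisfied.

m₁+m₂+m₃ = 3 + 2 − 5 = 0  ✓
triangle: |6−3|=3 ≤ l₃=8 ≤ 6+3=9  ✓
parity: l₁+l₂+l₃ = 17 is odd  ✗

parity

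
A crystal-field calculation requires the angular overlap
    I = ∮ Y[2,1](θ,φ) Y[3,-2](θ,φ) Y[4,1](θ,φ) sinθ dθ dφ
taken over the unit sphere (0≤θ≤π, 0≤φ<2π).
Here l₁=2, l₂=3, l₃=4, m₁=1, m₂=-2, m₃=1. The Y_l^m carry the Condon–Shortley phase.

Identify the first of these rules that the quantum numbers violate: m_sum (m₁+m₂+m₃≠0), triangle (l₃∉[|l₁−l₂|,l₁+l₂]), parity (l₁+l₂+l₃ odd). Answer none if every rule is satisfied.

Σmᵢ = 0  ✓
l₃∈[|l₁−l₂|,l₁+l₂]=[1,5], have l₃=4  ✓
Σlᵢ = 9 ⇒ odd  ✗

parity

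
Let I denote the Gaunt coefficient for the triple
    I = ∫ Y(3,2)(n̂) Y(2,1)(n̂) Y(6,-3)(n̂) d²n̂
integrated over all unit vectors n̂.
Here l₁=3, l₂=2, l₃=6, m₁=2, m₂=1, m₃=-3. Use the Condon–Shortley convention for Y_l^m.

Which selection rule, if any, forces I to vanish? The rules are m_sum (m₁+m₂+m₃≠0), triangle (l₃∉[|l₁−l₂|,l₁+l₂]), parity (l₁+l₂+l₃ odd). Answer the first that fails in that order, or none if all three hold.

triangle

azimuthal sum: 2 + 1 − 3 = 0  ✓
1 ≤ 6 ≤ 5 (triangle on l)  ✗
L = 3 + 2 + 6 = 11 (odd)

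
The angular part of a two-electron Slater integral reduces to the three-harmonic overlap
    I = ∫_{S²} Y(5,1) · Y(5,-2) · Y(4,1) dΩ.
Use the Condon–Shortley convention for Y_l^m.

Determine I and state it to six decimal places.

m-sum 0 ✓  L=14 even ✓  0≤4≤10 ✓
Π(2lᵢ+1) = 11×11×9 = 1089
triangle coeff Δ(5,5,4) = 1/3153150
Σ_t [1,5]: t=1:−1/69120 t=2:+1/1728 t=3:−1/576 t=4:+1/1728 t=5:−1/69120 = -7/11520
(3j)²=2/143 [(5 5 4; 0 0 0)], sign=-1
Σ_t [0,3]: t=0:+1/103680 t=1:−1/2880 t=2:+1/1152 t=3:−1/5184 = 7/20736
(3j)²=35/2574 [(5 5 4; 1 -2 1)], sign=-1
⇒ 4πI² = 35/169
I = (+1)√(35/169/(4π)) = 0.12837656

0.128377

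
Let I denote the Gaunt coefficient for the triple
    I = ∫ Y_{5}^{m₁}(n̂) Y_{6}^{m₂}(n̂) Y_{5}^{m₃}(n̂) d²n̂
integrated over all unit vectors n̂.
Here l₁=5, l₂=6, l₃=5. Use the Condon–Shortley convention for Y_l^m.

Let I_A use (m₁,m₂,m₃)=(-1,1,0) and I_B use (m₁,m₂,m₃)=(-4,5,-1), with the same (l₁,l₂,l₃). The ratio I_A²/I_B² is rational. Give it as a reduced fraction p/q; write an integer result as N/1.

560/2673

Shared (l₁,l₂,l₃)=(5,6,5): N and (l;000)² cancel in I_A²/I_B².
A: Δ = 6!·4!·6!/17! = 1/28588560; Racah Σ t=2..6: t=2:+1/138240 t=3:−1/10368 t=4:+1/6912 t=5:−1/34560 t=6:+1/2073600 = 7/259200; ⇒ 3j(5 6 5; -1 1 0)² = 28/7293, sgn -1
B: Δ = 6!·4!·6!/17! = 1/28588560; Racah Σ t=5..6: t=5:−1/2073600 t=6:+1/518400 = 1/691200; ⇒ 3j(5 6 5; -4 5 -1)² = 81/4420, sgn +1
I_A²/I_B² = (28/7293)/(81/4420) = 560/2673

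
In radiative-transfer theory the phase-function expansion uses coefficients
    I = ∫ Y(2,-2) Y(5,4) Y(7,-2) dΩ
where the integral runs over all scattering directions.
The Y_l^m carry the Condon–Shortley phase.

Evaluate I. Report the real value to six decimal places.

0.025340

Rules hold: Σm=0, L=14 even, 3≤7≤7.
N = 5·11·15 = 825
Δ = 0!·4!·10!/15! = 1/15015
Racah Σ t=0..0: t=0:+1/57600 = 1/57600
⇒ 3j(2 5 7; 0 0 0)² = 21/715, sgn -1
Racah Σ t=0..0: t=0:+1/8709120 = 1/8709120
⇒ 3j(2 5 7; -2 4 -2)² = 1/3003, sgn -1
4πI² = N·(3j₀)²·(3jₘ)² = 15/1859
I = +1·√(0.00806885/4π) = 0.02533967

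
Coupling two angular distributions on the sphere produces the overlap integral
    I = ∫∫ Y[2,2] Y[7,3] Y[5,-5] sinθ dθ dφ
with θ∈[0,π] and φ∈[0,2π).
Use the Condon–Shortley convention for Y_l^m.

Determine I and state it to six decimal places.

Rules hold: Σm=0, L=14 even, 5≤5≤9.
N = 5·15·11 = 825
Δ = 4!·0!·10!/15! = 1/15015
Racah Σ t=2..2: t=2:+1/57600 = 1/57600
⇒ 3j(2 7 5; 0 0 0)² = 21/715, sgn -1
Racah Σ t=0..0: t=0:+1/87091200 = 1/87091200
⇒ 3j(2 7 5; 2 3 -5)² = 1/15015, sgn +1
4πI² = N·(3j₀)²·(3jₘ)² = 3/1859
I = -1·√(0.00161377/4π) = -0.01133225

-0.011332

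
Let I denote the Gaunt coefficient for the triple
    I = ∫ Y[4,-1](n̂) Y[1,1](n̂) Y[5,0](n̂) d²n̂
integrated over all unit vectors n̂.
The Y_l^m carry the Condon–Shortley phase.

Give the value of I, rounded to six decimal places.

0.155288

Checks pass: Σm=0; 10 even; l₃=5∈[3,5].
(2·4+1)(2·1+1)(2·5+1) = 297
Δ: 0! 8! 2! / 11! → 1/495
sum: t=0:+1/576 = 1/576
3j²(4 1 5; 0 0 0) = Δ·Π!·Σ² = 5/99  (sign -1)
sum: t=0:+1/1440 = 1/1440
3j²(4 1 5; -1 1 0) = Δ·Π!·Σ² = 2/99  (sign -1)
combine: 4πI² = 297·5/99·2/99 = 10/33
take √, sign +1: I = 0.15528807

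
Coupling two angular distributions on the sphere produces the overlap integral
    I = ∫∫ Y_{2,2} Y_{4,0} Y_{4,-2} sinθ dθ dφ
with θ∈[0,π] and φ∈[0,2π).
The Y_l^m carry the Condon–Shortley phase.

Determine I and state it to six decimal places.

-0.190365

m-sum 0 ✓  L=10 even ✓  2≤4≤6 ✓
Π(2lᵢ+1) = 5×9×9 = 405
triangle coeff Δ(2,4,4) = 1/13860
Σ_t [0,2]: t=0:+1/192 t=1:−1/36 t=2:+1/192 = -5/288
(3j)²=20/693 [(2 4 4; 0 0 0)], sign=-1
Σ_t [0,0]: t=0:+1/192 = 1/192
(3j)²=3/77 [(2 4 4; 2 0 -2)], sign=+1
⇒ 4πI² = 2700/5929
I = (-1)√(2700/5929/(4π)) = -0.19036462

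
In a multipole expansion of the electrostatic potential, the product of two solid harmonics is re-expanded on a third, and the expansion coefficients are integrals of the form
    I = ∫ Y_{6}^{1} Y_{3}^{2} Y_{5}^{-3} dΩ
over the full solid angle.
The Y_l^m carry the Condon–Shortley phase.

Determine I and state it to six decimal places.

0.166435

m-sum 0 ✓  L=14 even ✓  3≤5≤9 ✓
Π(2lᵢ+1) = 13×7×11 = 1001
triangle coeff Δ(6,3,5) = 1/675675
Σ_t [1,3]: t=1:−1/8640 t=2:+1/2304 t=3:−1/8640 = 7/34560
(3j)²=7/429 [(6 3 5; 0 0 0)], sign=-1
Σ_t [3,4]: t=3:−1/17280 t=4:+1/120960 = -1/20160
(3j)²=64/3003 [(6 3 5; 1 2 -3)], sign=-1
⇒ 4πI² = 448/1287
I = (+1)√(448/1287/(4π)) = 0.16643505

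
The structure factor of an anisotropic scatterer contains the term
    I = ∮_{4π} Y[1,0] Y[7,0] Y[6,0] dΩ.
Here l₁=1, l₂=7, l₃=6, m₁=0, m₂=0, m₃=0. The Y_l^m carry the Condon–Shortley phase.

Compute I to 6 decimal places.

0.244927

m-sum 0 ✓  L=14 even ✓  6≤6≤8 ✓
Π(2lᵢ+1) = 3×15×13 = 585
triangle coeff Δ(1,7,6) = 1/1365
Σ_t [1,1]: t=1:−1/518400 = -1/518400
(3j)²=7/195 [(1 7 6; 0 0 0)], sign=-1
(m-triple is (0,0,0) — same symbol as above.)
⇒ 4πI² = 49/65
I = (+1)√(49/65/(4π)) = 0.24492687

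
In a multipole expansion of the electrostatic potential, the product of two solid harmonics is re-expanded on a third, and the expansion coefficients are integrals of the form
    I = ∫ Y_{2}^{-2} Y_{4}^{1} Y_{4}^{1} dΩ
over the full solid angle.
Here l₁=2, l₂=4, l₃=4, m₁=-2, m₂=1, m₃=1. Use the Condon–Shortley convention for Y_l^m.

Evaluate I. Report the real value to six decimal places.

Rules hold: Σm=0, L=10 even, 2≤4≤6.
N = 5·9·9 = 405
Δ = 2!·2!·6!/11! = 1/13860
Racah Σ t=0..2: t=0:+1/192 t=1:−1/36 t=2:+1/192 = -5/288
⇒ 3j(2 4 4; 0 0 0)² = 20/693, sgn -1
Racah Σ t=2..2: t=2:+1/144 = 1/144
⇒ 3j(2 4 4; -2 1 1)² = 10/231, sgn -1
4πI² = N·(3j₀)²·(3jₘ)² = 3000/5929
I = +1·√(0.505988/4π) = 0.20066192

0.200662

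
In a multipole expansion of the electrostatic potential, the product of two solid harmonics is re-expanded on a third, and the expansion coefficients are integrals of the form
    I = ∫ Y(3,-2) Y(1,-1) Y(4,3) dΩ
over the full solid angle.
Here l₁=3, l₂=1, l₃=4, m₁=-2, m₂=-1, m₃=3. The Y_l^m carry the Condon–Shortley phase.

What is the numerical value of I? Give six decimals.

-0.282095

m-sum 0 ✓  L=8 even ✓  2≤4≤4 ✓
Π(2lᵢ+1) = 7×3×9 = 189
triangle coeff Δ(3,1,4) = 1/252
Σ_t [0,0]: t=0:+1/36 = 1/36
(3j)²=4/63 [(3 1 4; 0 0 0)], sign=+1
Σ_t [0,0]: t=0:+1/240 = 1/240
(3j)²=1/12 [(3 1 4; -2 -1 3)], sign=-1
⇒ 4πI² = 1/1
I = (-1)√(1/1/(4π)) = -0.28209479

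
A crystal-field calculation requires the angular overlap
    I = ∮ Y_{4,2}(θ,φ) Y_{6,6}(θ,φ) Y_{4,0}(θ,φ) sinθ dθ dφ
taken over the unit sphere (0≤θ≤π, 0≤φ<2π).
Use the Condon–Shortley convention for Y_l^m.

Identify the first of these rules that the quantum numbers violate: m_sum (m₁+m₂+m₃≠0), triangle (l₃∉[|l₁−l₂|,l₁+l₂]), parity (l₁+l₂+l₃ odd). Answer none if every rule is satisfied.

m₁+m₂+m₃ = 2 + 6 + 0 = 8  ✗
triangle: |4−6|=2 ≤ l₃=4 ≤ 4+6=10
parity: l₁+l₂+l₃ = 14 is even

m_sum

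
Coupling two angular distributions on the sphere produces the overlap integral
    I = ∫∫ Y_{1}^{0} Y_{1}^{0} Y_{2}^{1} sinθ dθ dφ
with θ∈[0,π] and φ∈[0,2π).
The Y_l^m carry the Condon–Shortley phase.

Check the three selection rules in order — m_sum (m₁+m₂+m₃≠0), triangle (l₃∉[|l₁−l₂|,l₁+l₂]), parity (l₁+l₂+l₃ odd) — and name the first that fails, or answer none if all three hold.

azimuthal sum: 0 + 0 + 1 = 1  ✗
0 ≤ 2 ≤ 2 (triangle on l)
L = 1 + 1 + 2 = 4 (even)

m_sum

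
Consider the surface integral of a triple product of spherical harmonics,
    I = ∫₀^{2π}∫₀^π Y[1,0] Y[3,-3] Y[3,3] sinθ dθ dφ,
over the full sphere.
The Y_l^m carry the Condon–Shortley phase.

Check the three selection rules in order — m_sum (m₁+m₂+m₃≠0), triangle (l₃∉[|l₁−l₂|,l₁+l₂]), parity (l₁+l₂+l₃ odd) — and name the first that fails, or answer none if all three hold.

parity

m₁+m₂+m₃ = 0 − 3 + 3 = 0  ✓
triangle: |1−3|=2 ≤ l₃=3 ≤ 1+3=4  ✓
parity: l₁+l₂+l₃ = 7 is odd  ✗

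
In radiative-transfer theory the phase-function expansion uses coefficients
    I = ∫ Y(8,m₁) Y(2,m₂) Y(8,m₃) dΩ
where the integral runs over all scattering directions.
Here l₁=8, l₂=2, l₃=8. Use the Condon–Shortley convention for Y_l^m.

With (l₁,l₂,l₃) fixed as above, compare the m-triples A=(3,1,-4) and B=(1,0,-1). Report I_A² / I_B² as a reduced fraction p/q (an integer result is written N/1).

l's match ⇒ only the (l;m) 3-j factors differ between A and B.
A: triangle coeff Δ(8,2,8) = 1/348840; Σ_t [1,2]: t=1:−1/174182400 t=2:+1/479001600 = -1/273715200; (3j)²=49/3876 [(8 2 8; 3 1 -4)], sign=-1
B: triangle coeff Δ(8,2,8) = 1/348840; Σ_t [0,2]: t=0:+1/101606400 t=1:−1/29030400 t=2:+1/174182400 = -23/1219276800; (3j)²=529/38760 [(8 2 8; 1 0 -1)], sign=+1
I_A²/I_B² = (49/3876)/(529/38760) = 490/529

490/529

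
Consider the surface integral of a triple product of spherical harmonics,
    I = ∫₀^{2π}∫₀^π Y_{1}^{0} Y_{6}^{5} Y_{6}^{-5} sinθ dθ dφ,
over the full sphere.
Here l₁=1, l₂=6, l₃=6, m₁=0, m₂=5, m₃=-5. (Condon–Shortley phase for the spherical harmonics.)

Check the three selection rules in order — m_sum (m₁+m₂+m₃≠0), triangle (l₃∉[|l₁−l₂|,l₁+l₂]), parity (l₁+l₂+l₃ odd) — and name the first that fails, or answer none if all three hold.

parity

m₁+m₂+m₃ = 0 + 5 − 5 = 0  ✓
triangle: |1−6|=5 ≤ l₃=6 ≤ 1+6=7  ✓
parity: l₁+l₂+l₃ = 13 is odd  ✗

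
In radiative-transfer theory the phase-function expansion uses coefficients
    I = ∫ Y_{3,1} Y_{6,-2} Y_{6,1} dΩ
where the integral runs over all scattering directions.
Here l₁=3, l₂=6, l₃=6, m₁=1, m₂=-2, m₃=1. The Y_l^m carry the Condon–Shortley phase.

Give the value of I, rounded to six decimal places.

0.000000

l₁+l₂+l₃=15 is odd: 3j(l;000)=0 ⇒ I=0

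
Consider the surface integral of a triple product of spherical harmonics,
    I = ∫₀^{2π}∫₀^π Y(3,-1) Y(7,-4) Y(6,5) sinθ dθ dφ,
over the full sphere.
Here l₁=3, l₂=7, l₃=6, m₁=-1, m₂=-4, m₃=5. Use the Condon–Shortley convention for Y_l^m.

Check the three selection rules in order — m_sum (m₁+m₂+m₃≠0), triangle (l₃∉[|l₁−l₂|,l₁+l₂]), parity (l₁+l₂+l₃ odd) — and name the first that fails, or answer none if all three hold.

m₁+m₂+m₃ = -1 − 4 + 5 = 0  ✓
triangle: |3−7|=4 ≤ l₃=6 ≤ 3+7=10  ✓
parity: l₁+l₂+l₃ = 16 is even  ✓

none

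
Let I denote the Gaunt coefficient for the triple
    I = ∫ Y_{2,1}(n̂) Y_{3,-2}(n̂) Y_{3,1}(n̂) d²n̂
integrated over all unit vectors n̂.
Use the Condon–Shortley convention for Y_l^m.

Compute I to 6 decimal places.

0.162868

Rules hold: Σm=0, L=8 even, 1≤3≤5.
N = 5·7·7 = 245
Δ = 2!·2!·4!/9! = 1/3780
Racah Σ t=0..2: t=0:+1/24 t=1:−1/4 t=2:+1/24 = -1/6
⇒ 3j(2 3 3; 0 0 0)² = 4/105, sgn +1
Racah Σ t=0..1: t=0:+1/12 t=1:−1/48 = 1/16
⇒ 3j(2 3 3; 1 -2 1)² = 1/28, sgn +1
4πI² = N·(3j₀)²·(3jₘ)² = 1/3
I = +1·√(0.333333/4π) = 0.16286750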